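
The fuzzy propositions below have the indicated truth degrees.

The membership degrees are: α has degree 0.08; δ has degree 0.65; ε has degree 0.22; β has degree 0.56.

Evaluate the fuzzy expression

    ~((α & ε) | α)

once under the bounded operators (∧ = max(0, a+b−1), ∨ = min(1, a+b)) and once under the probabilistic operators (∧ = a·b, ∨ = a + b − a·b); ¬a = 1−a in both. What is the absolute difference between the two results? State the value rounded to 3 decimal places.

Under bounded:
  α & ε = max(0, a+b−1) on (0.08, 0.22) = 0.00
  (α & ε) | α = min(1, a+b) on (0.00, 0.08) = 0.08
  ~((α & ε) | α) = 1 − 0.08 = 0.92
  → value = 0.9200
Under probabilistic:
  α & ε = a·b on (0.0800, 0.2200) = 0.0176
  (α & ε) | α = a + b − a·b on (0.0176, 0.0800) = 0.0962
  ~((α & ε) | α) = 1 − 0.0962 = 0.9038
  → value = 0.9038
|0.9200 − 0.9038| = 0.016

0.016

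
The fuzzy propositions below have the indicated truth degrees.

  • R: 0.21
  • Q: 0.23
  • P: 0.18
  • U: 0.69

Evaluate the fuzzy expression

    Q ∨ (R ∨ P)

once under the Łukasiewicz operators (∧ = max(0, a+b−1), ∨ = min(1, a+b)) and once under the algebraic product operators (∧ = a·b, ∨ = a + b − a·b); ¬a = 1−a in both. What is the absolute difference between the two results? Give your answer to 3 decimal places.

Under Łukasiewicz:
  R ∨ P = min(1, a+b) on (0.21, 0.18) = 0.39
  Q ∨ (R ∨ P) = min(1, a+b) on (0.23, 0.39) = 0.62
  → value = 0.6200
Under algebraic product:
  R ∨ P = a + b − a·b on (0.2100, 0.1800) = 0.3522
  Q ∨ (R ∨ P) = a + b − a·b on (0.2300, 0.3522) = 0.5012
  → value = 0.5012
|0.6200 − 0.5012| = 0.119

0.119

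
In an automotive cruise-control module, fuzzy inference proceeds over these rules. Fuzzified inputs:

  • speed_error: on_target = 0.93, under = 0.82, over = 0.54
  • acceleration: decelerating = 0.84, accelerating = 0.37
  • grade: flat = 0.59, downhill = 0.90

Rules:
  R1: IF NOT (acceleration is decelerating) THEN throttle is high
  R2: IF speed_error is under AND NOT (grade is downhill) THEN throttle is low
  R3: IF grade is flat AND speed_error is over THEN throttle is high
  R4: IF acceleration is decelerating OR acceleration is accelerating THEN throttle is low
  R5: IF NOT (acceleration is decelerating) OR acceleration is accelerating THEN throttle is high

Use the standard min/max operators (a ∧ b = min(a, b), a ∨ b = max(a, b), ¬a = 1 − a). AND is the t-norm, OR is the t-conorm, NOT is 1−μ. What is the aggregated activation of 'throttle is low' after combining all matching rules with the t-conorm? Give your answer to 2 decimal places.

0.84

R1: ¬decelerating=1−0.84=0.16 → w = 0.16
R2: under=0.82, ¬downhill=1−0.90=0.10; AND[min(a, b)] → w = 0.10
R3: flat=0.59, over=0.54; AND[min(a, b)] → w = 0.54
R4: decelerating=0.84, accelerating=0.37; OR[max(a, b)] → w = 0.84
R5: ¬decelerating=1−0.84=0.16, accelerating=0.37; OR[max(a, b)] → w = 0.37
Rules with consequent 'low': {R2, R4} → strengths 0.10, 0.84
Aggregate via t-conorm [max(a, b)]: 0.84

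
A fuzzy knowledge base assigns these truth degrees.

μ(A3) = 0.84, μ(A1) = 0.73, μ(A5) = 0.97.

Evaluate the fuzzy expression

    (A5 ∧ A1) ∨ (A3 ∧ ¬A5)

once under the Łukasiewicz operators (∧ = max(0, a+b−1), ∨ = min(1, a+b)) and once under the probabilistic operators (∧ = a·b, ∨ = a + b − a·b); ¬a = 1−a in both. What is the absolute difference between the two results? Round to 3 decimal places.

0.015

Under Łukasiewicz:
  A5 ∧ A1 = max(0, a+b−1) on (0.97, 0.73) = 0.70
  ¬A5 = 1 − 0.97 = 0.03
  A3 ∧ ¬A5 = max(0, a+b−1) on (0.84, 0.03) = 0.00
  (A5 ∧ A1) ∨ (A3 ∧ ¬A5) = min(1, a+b) on (0.70, 0.00) = 0.70
  → value = 0.7000
Under probabilistic:
  A5 ∧ A1 = a·b on (0.9700, 0.7300) = 0.7081
  ¬A5 = 1 − 0.9700 = 0.0300
  A3 ∧ ¬A5 = a·b on (0.8400, 0.0300) = 0.0252
  (A5 ∧ A1) ∨ (A3 ∧ ¬A5) = a + b − a·b on (0.7081, 0.0252) = 0.7155
  → value = 0.7155
|0.7000 − 0.7155| = 0.015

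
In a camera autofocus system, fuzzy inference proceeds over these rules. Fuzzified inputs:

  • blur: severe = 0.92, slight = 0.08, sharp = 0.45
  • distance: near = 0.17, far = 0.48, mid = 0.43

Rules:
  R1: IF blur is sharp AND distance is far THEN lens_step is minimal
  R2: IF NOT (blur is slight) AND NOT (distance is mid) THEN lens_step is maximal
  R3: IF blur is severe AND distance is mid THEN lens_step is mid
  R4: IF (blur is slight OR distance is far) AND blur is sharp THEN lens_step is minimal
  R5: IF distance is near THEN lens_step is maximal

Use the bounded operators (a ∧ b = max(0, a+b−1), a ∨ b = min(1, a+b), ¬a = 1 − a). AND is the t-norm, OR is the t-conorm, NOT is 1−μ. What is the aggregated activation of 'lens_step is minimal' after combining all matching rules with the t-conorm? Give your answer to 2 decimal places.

0.01

R1: sharp=0.45, far=0.48; AND[max(0, a+b−1)] → w = 0.00
R2: ¬slight=1−0.08=0.92, ¬mid=1−0.43=0.57; AND[max(0, a+b−1)] → w = 0.49
R3: severe=0.92, mid=0.43; AND[max(0, a+b−1)] → w = 0.35
R4: (slight=0.08 OR far=0.48) = 0.56; AND[max(0, a+b−1)] with sharp=0.45 → w = 0.01
R5: near=0.17 → w = 0.17
Rules with consequent 'minimal': {R1, R4} → strengths 0.00, 0.01
Aggregate via t-conorm [min(1, a+b)]: 0.01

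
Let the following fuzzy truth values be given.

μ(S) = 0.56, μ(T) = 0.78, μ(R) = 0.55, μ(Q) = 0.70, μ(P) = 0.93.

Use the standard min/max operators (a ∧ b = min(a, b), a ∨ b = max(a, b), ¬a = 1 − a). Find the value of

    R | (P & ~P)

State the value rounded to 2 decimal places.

0.55

~P = 1 − 0.93 = 0.07
P & ~P = min(a, b) on (0.93, 0.07) = 0.07
R | (P & ~P) = max(a, b) on (0.55, 0.07) = 0.55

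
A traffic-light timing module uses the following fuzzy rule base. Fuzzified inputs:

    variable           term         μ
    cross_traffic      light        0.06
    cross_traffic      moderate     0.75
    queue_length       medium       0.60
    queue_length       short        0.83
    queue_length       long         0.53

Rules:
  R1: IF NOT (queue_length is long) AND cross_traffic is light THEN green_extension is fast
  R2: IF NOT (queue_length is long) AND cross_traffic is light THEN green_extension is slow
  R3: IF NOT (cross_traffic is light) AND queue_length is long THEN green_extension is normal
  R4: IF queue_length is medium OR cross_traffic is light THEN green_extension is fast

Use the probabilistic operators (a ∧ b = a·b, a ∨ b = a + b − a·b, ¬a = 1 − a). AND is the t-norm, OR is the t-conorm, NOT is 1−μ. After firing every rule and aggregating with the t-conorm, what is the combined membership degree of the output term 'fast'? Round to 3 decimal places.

0.635

R1: ¬long=1−0.53=0.47, light=0.06; AND[a·b] → w = 0.0282
R2: ¬long=1−0.53=0.47, light=0.06; AND[a·b] → w = 0.0282
R3: ¬light=1−0.06=0.94, long=0.53; AND[a·b] → w = 0.4982
R4: medium=0.60, light=0.06; OR[a + b − a·b] → w = 0.6240
Rules with consequent 'fast': {R1, R4} → strengths 0.0282, 0.6240
Aggregate via t-conorm [a + b − a·b]: 0.6346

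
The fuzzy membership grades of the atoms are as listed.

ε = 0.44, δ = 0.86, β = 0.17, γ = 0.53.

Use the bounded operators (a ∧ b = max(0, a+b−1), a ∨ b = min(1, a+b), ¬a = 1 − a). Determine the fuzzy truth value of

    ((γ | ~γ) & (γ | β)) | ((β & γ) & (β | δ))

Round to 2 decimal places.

0.70

~γ = 1 − 0.53 = 0.47
γ | ~γ = min(1, a+b) on (0.53, 0.47) = 1.00
γ | β = min(1, a+b) on (0.53, 0.17) = 0.70
(γ | ~γ) & (γ | β) = max(0, a+b−1) on (1.00, 0.70) = 0.70
β & γ = max(0, a+b−1) on (0.17, 0.53) = 0.00
β | δ = min(1, a+b) on (0.17, 0.86) = 1.00
(β & γ) & (β | δ) = max(0, a+b−1) on (0.00, 1.00) = 0.00
((γ | ~γ) & (γ | β)) | ((β & γ) & (β | δ)) = min(1, a+b) on (0.70, 0.00) = 0.70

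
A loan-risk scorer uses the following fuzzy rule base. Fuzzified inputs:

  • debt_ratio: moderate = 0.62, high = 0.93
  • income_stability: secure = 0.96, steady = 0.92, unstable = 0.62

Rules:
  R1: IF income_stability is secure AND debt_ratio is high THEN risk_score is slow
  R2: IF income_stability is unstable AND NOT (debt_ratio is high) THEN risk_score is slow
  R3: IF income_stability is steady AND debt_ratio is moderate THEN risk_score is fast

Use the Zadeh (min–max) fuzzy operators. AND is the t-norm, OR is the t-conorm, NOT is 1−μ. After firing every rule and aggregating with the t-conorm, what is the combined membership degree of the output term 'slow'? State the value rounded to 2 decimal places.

R1: secure=0.96, high=0.93; AND[min(a, b)] → w = 0.93
R2: unstable=0.62, ¬high=1−0.93=0.07; AND[min(a, b)] → w = 0.07
R3: steady=0.92, moderate=0.62; AND[min(a, b)] → w = 0.62
Rules with consequent 'slow': {R1, R2} → strengths 0.93, 0.07
Aggregate via t-conorm [max(a, b)]: 0.93

0.93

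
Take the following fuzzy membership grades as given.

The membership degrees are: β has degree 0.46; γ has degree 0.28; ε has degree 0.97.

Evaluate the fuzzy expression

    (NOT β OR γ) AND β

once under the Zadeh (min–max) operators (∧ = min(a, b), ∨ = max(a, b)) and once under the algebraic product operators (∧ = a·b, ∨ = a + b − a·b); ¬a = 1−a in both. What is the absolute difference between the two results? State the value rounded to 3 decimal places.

0.152

Under Zadeh (min–max):
  NOT β = 1 − 0.46 = 0.54
  NOT β OR γ = max(a, b) on (0.54, 0.28) = 0.54
  (NOT β OR γ) AND β = min(a, b) on (0.54, 0.46) = 0.46
  → value = 0.4600
Under algebraic product:
  NOT β = 1 − 0.4600 = 0.5400
  NOT β OR γ = a + b − a·b on (0.5400, 0.2800) = 0.6688
  (NOT β OR γ) AND β = a·b on (0.6688, 0.4600) = 0.3076
  → value = 0.3076
|0.4600 − 0.3076| = 0.152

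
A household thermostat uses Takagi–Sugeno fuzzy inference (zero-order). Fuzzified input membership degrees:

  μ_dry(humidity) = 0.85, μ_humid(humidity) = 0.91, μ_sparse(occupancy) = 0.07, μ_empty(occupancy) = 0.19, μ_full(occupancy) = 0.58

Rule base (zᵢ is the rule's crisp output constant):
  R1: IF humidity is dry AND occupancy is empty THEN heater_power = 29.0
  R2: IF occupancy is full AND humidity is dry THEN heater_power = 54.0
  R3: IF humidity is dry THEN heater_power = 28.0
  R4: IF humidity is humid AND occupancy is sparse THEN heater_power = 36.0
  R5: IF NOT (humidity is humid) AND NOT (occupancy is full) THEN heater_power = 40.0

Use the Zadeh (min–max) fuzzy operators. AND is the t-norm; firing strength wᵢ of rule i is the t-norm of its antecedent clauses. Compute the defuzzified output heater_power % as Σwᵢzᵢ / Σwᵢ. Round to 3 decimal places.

R1 (z=29.0): dry=0.85, empty=0.19; AND[min(a, b)] → w = 0.19
R2 (z=54.0): full=0.58, dry=0.85; AND[min(a, b)] → w = 0.58
R3 (z=28.0): dry=0.85 → w = 0.85
R4 (z=36.0): humid=0.91, sparse=0.07; AND[min(a, b)] → w = 0.07
R5 (z=40.0): ¬humid=1−0.91=0.09, ¬full=1−0.58=0.42; AND[min(a, b)] → w = 0.09
Weighted average = (0.19·29.0 + 0.58·54.0 + 0.85·28.0 + 0.07·36.0 + 0.09·40.0) / (0.19 + 0.58 + 0.85 + 0.07 + 0.09)
  = 66.7500 / 1.7800 = 37.500

37.500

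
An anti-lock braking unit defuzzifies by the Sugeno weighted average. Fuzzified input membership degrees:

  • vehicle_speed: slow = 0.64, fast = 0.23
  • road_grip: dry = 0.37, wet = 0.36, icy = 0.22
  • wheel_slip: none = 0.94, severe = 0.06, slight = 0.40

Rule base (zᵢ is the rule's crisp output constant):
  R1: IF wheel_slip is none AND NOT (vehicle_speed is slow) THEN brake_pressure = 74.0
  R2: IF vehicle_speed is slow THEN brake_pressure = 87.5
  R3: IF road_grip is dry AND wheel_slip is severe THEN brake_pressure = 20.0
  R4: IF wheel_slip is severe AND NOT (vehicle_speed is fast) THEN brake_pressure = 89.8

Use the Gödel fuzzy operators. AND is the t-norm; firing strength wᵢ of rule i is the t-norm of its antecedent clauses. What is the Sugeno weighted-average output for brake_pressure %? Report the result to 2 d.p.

79.67

R1 (z=74.0): none=0.94, ¬slow=1−0.64=0.36; AND[min(a, b)] → w = 0.36
R2 (z=87.5): slow=0.64 → w = 0.64
R3 (z=20.0): dry=0.37, severe=0.06; AND[min(a, b)] → w = 0.06
R4 (z=89.8): severe=0.06, ¬fast=1−0.23=0.77; AND[min(a, b)] → w = 0.06
Weighted average = (0.36·74.0 + 0.64·87.5 + 0.06·20.0 + 0.06·89.8) / (0.36 + 0.64 + 0.06 + 0.06)
  = 89.2280 / 1.1200 = 79.67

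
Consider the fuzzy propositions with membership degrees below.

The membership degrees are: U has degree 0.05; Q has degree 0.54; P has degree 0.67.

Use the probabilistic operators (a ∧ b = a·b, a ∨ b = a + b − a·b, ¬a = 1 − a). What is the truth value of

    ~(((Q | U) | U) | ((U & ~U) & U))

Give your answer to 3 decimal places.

Q | U = a + b − a·b on (0.5400, 0.0500) = 0.5630
(Q | U) | U = a + b − a·b on (0.5630, 0.0500) = 0.5849
~U = 1 − 0.0500 = 0.9500
U & ~U = a·b on (0.0500, 0.9500) = 0.0475
(U & ~U) & U = a·b on (0.0475, 0.0500) = 0.0024
((Q | U) | U) | ((U & ~U) & U) = a + b − a·b on (0.5849, 0.0024) = 0.5858
~(((Q | U) | U) | ((U & ~U) & U)) = 1 − 0.5858 = 0.4142

0.414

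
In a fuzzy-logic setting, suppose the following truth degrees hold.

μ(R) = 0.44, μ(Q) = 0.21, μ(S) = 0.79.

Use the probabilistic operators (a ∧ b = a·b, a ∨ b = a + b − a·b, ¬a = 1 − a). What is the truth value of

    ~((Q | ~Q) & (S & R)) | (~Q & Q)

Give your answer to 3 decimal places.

0.758

~Q = 1 − 0.2100 = 0.7900
Q | ~Q = a + b − a·b on (0.2100, 0.7900) = 0.8341
S & R = a·b on (0.7900, 0.4400) = 0.3476
(Q | ~Q) & (S & R) = a·b on (0.8341, 0.3476) = 0.2899
~((Q | ~Q) & (S & R)) = 1 − 0.2899 = 0.7101
~Q = 1 − 0.2100 = 0.7900
~Q & Q = a·b on (0.7900, 0.2100) = 0.1659
~((Q | ~Q) & (S & R)) | (~Q & Q) = a + b − a·b on (0.7101, 0.1659) = 0.7582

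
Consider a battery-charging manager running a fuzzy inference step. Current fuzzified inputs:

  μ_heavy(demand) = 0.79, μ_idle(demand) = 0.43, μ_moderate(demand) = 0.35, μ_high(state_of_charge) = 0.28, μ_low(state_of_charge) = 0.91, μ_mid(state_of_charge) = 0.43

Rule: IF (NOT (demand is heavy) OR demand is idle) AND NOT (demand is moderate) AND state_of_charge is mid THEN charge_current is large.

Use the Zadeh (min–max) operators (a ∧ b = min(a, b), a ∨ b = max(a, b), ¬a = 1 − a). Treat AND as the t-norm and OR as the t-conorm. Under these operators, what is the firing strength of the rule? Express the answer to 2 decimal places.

firing strength: (¬heavy=1−0.79=0.21 OR idle=0.43) = 0.43; AND[min(a, b)] with ¬moderate=1−0.35=0.65, mid=0.43 → w = 0.43

0.43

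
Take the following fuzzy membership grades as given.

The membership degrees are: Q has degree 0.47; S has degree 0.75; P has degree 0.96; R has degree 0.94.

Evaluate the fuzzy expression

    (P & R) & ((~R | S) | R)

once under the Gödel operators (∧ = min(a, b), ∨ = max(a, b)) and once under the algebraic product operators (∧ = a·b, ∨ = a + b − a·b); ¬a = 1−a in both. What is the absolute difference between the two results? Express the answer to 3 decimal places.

Under Gödel:
  P & R = min(a, b) on (0.96, 0.94) = 0.94
  ~R = 1 − 0.94 = 0.06
  ~R | S = max(a, b) on (0.06, 0.75) = 0.75
  (~R | S) | R = max(a, b) on (0.75, 0.94) = 0.94
  (P & R) & ((~R | S) | R) = min(a, b) on (0.94, 0.94) = 0.94
  → value = 0.9400
Under algebraic product:
  P & R = a·b on (0.9600, 0.9400) = 0.9024
  ~R = 1 − 0.9400 = 0.0600
  ~R | S = a + b − a·b on (0.0600, 0.7500) = 0.7650
  (~R | S) | R = a + b − a·b on (0.7650, 0.9400) = 0.9859
  (P & R) & ((~R | S) | R) = a·b on (0.9024, 0.9859) = 0.8897
  → value = 0.8897
|0.9400 − 0.8897| = 0.050

0.050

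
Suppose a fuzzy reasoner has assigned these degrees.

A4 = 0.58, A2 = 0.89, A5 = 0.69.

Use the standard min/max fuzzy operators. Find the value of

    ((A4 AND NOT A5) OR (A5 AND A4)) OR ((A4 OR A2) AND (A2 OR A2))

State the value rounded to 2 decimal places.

0.89

NOT A5 = 1 − 0.69 = 0.31
A4 AND NOT A5 = min(a, b) on (0.58, 0.31) = 0.31
A5 AND A4 = min(a, b) on (0.69, 0.58) = 0.58
(A4 AND NOT A5) OR (A5 AND A4) = max(a, b) on (0.31, 0.58) = 0.58
A4 OR A2 = max(a, b) on (0.58, 0.89) = 0.89
A2 OR A2 = max(a, b) on (0.89, 0.89) = 0.89
(A4 OR A2) AND (A2 OR A2) = min(a, b) on (0.89, 0.89) = 0.89
((A4 AND NOT A5) OR (A5 AND A4)) OR ((A4 OR A2) AND (A2 OR A2)) = max(a, b) on (0.58, 0.89) = 0.89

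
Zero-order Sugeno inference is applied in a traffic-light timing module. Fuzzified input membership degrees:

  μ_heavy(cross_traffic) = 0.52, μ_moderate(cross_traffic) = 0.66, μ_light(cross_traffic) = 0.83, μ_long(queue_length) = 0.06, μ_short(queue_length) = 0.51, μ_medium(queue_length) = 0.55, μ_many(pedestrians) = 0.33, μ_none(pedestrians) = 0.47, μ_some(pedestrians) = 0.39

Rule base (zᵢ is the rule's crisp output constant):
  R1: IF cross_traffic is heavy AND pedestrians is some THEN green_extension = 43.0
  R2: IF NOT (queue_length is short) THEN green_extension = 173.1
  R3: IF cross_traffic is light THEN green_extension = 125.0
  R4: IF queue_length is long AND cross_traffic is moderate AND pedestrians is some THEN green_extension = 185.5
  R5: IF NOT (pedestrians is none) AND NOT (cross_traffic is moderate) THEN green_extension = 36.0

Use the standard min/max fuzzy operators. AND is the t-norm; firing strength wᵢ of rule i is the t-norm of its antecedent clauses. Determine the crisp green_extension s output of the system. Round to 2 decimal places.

108.39

R1 (z=43.0): heavy=0.52, some=0.39; AND[min(a, b)] → w = 0.39
R2 (z=173.1): ¬short=1−0.51=0.49 → w = 0.49
R3 (z=125.0): light=0.83 → w = 0.83
R4 (z=185.5): long=0.06, moderate=0.66, some=0.39; AND[min(a, b)] → w = 0.06
R5 (z=36.0): ¬none=1−0.47=0.53, ¬moderate=1−0.66=0.34; AND[min(a, b)] → w = 0.34
Weighted average = (0.39·43.0 + 0.49·173.1 + 0.83·125.0 + 0.06·185.5 + 0.34·36.0) / (0.39 + 0.49 + 0.83 + 0.06 + 0.34)
  = 228.7090 / 2.1100 = 108.39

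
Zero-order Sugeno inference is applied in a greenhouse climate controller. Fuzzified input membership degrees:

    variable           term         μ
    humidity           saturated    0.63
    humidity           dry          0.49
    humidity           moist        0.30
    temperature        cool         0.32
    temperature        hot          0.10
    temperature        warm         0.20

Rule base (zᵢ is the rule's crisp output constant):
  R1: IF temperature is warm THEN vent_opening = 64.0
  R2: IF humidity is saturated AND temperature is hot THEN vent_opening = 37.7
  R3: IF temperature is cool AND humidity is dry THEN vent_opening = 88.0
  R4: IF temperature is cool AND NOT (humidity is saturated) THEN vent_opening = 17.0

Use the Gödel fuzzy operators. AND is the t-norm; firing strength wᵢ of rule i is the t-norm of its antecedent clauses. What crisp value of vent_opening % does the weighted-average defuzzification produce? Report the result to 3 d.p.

53.372

R1 (z=64.0): warm=0.20 → w = 0.20
R2 (z=37.7): saturated=0.63, hot=0.10; AND[min(a, b)] → w = 0.10
R3 (z=88.0): cool=0.32, dry=0.49; AND[min(a, b)] → w = 0.32
R4 (z=17.0): cool=0.32, ¬saturated=1−0.63=0.37; AND[min(a, b)] → w = 0.32
Weighted average = (0.20·64.0 + 0.10·37.7 + 0.32·88.0 + 0.32·17.0) / (0.20 + 0.10 + 0.32 + 0.32)
  = 50.1700 / 0.9400 = 53.372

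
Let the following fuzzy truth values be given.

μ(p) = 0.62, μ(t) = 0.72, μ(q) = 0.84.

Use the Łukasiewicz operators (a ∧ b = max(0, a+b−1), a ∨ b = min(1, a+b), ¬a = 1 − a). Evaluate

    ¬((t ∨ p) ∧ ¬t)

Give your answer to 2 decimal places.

0.72

t ∨ p = min(1, a+b) on (0.72, 0.62) = 1.00
¬t = 1 − 0.72 = 0.28
(t ∨ p) ∧ ¬t = max(0, a+b−1) on (1.00, 0.28) = 0.28
¬((t ∨ p) ∧ ¬t) = 1 − 0.28 = 0.72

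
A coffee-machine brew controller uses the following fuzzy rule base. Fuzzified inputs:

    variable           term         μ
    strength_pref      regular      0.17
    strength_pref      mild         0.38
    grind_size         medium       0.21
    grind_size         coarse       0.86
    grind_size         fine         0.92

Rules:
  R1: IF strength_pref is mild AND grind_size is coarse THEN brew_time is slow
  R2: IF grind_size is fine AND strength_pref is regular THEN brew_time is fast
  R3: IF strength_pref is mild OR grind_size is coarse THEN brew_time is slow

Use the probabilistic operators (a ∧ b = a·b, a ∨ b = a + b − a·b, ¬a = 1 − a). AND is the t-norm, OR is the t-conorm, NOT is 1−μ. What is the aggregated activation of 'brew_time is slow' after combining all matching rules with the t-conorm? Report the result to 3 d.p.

R1: mild=0.38, coarse=0.86; AND[a·b] → w = 0.3268
R2: fine=0.92, regular=0.17; AND[a·b] → w = 0.1564
R3: mild=0.38, coarse=0.86; OR[a + b − a·b] → w = 0.9132
Rules with consequent 'slow': {R1, R3} → strengths 0.3268, 0.9132
Aggregate via t-conorm [a + b − a·b]: 0.9416

0.942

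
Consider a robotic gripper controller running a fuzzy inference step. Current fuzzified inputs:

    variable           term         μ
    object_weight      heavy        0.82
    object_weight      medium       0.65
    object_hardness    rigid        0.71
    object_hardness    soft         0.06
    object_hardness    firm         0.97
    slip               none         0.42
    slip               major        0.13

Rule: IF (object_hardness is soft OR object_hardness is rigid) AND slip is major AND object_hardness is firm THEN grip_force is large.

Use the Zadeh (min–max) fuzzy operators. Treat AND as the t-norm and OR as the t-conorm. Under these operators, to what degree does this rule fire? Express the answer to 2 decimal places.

firing strength: (soft=0.06 OR rigid=0.71) = 0.71; AND[min(a, b)] with major=0.13, firm=0.97 → w = 0.13

0.13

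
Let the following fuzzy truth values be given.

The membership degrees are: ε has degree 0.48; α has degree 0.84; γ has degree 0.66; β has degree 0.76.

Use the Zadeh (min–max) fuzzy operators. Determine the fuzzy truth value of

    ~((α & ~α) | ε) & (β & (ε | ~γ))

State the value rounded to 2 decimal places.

0.48

~α = 1 − 0.84 = 0.16
α & ~α = min(a, b) on (0.84, 0.16) = 0.16
(α & ~α) | ε = max(a, b) on (0.16, 0.48) = 0.48
~((α & ~α) | ε) = 1 − 0.48 = 0.52
~γ = 1 − 0.66 = 0.34
ε | ~γ = max(a, b) on (0.48, 0.34) = 0.48
β & (ε | ~γ) = min(a, b) on (0.76, 0.48) = 0.48
~((α & ~α) | ε) & (β & (ε | ~γ)) = min(a, b) on (0.52, 0.48) = 0.48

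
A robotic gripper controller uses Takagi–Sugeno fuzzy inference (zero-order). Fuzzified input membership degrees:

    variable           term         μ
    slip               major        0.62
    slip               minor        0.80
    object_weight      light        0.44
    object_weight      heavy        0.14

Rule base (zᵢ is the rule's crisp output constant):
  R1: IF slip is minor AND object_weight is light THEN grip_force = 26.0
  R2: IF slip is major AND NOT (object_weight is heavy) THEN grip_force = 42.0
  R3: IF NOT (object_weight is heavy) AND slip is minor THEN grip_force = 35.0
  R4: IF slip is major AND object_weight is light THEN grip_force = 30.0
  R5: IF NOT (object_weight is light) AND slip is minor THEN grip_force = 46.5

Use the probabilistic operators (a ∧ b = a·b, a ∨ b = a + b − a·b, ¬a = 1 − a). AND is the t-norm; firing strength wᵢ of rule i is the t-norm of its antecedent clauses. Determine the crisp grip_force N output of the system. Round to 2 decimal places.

36.90

R1 (z=26.0): minor=0.80, light=0.44; AND[a·b] → w = 0.3520
R2 (z=42.0): major=0.62, ¬heavy=1−0.14=0.86; AND[a·b] → w = 0.5332
R3 (z=35.0): ¬heavy=1−0.14=0.86, minor=0.80; AND[a·b] → w = 0.6880
R4 (z=30.0): major=0.62, light=0.44; AND[a·b] → w = 0.2728
R5 (z=46.5): ¬light=1−0.44=0.56, minor=0.80; AND[a·b] → w = 0.4480
Weighted average = (0.3520·26.0 + 0.5332·42.0 + 0.6880·35.0 + 0.2728·30.0 + 0.4480·46.5) / (0.3520 + 0.5332 + 0.6880 + 0.2728 + 0.4480)
  = 84.6424 / 2.2940 = 36.90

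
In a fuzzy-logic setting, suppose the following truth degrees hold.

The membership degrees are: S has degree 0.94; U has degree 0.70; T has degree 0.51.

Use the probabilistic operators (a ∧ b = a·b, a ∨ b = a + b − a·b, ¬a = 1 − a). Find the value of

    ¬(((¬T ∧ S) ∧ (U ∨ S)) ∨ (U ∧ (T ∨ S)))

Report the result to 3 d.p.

¬T = 1 − 0.5100 = 0.4900
¬T ∧ S = a·b on (0.4900, 0.9400) = 0.4606
U ∨ S = a + b − a·b on (0.7000, 0.9400) = 0.9820
(¬T ∧ S) ∧ (U ∨ S) = a·b on (0.4606, 0.9820) = 0.4523
T ∨ S = a + b − a·b on (0.5100, 0.9400) = 0.9706
U ∧ (T ∨ S) = a·b on (0.7000, 0.9706) = 0.6794
((¬T ∧ S) ∧ (U ∨ S)) ∨ (U ∧ (T ∨ S)) = a + b − a·b on (0.4523, 0.6794) = 0.8244
¬(((¬T ∧ S) ∧ (U ∨ S)) ∨ (U ∧ (T ∨ S))) = 1 − 0.8244 = 0.1756

0.176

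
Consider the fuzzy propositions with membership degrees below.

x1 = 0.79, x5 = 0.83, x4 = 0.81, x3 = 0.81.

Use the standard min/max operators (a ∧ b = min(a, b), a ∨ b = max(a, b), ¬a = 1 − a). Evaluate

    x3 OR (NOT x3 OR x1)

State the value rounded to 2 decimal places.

NOT x3 = 1 − 0.81 = 0.19
NOT x3 OR x1 = max(a, b) on (0.19, 0.79) = 0.79
x3 OR (NOT x3 OR x1) = max(a, b) on (0.81, 0.79) = 0.81

0.81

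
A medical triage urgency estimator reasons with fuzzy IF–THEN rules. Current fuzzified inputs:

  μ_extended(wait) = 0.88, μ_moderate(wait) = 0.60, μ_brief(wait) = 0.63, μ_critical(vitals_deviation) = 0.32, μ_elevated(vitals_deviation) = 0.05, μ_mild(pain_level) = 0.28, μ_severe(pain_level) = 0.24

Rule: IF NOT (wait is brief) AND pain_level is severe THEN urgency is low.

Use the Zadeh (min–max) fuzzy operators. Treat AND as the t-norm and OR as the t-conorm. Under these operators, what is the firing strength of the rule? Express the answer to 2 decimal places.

firing strength: ¬brief=1−0.63=0.37, severe=0.24; AND[min(a, b)] → w = 0.24

0.24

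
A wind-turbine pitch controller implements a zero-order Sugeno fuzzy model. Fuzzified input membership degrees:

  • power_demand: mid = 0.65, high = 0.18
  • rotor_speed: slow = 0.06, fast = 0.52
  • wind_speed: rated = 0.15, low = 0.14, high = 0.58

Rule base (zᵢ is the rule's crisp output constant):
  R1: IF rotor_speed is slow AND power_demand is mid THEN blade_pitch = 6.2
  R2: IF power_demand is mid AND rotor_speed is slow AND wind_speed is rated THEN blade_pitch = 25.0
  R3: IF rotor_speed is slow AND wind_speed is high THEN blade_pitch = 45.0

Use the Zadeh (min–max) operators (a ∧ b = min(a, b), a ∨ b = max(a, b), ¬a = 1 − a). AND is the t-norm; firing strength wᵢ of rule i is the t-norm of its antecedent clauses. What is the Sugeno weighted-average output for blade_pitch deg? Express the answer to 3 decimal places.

25.400

R1 (z=6.2): slow=0.06, mid=0.65; AND[min(a, b)] → w = 0.06
R2 (z=25.0): mid=0.65, slow=0.06, rated=0.15; AND[min(a, b)] → w = 0.06
R3 (z=45.0): slow=0.06, high=0.58; AND[min(a, b)] → w = 0.06
Weighted average = (0.06·6.2 + 0.06·25.0 + 0.06·45.0) / (0.06 + 0.06 + 0.06)
  = 4.5720 / 0.1800 = 25.400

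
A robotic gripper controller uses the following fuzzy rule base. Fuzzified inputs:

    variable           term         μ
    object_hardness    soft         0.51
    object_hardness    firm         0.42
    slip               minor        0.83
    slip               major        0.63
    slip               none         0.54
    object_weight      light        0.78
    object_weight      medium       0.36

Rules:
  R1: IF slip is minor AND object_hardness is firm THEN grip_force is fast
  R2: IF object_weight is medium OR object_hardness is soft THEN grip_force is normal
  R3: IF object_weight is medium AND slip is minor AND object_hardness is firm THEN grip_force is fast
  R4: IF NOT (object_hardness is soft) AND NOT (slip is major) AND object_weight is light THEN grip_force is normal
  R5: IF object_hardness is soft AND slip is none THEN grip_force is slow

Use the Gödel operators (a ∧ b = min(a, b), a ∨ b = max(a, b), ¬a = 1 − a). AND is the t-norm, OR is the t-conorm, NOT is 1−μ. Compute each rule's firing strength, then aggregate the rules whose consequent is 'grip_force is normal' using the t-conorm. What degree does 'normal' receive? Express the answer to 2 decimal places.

0.51

R1: minor=0.83, firm=0.42; AND[min(a, b)] → w = 0.42
R2: medium=0.36, soft=0.51; OR[max(a, b)] → w = 0.51
R3: medium=0.36, minor=0.83, firm=0.42; AND[min(a, b)] → w = 0.36
R4: ¬soft=1−0.51=0.49, ¬major=1−0.63=0.37, light=0.78; AND[min(a, b)] → w = 0.37
R5: soft=0.51, none=0.54; AND[min(a, b)] → w = 0.51
Rules with consequent 'normal': {R2, R4} → strengths 0.51, 0.37
Aggregate via t-conorm [max(a, b)]: 0.51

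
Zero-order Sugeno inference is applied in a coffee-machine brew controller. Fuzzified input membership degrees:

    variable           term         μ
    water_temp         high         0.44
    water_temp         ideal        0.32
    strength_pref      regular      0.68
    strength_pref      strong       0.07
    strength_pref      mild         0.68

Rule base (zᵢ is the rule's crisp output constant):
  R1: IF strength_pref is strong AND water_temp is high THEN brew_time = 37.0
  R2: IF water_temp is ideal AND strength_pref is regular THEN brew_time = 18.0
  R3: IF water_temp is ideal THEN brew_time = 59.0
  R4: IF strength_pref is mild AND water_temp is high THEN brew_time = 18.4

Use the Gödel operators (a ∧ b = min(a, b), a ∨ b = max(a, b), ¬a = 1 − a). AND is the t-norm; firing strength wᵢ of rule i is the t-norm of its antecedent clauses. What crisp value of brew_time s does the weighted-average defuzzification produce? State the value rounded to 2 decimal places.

30.72

R1 (z=37.0): strong=0.07, high=0.44; AND[min(a, b)] → w = 0.07
R2 (z=18.0): ideal=0.32, regular=0.68; AND[min(a, b)] → w = 0.32
R3 (z=59.0): ideal=0.32 → w = 0.32
R4 (z=18.4): mild=0.68, high=0.44; AND[min(a, b)] → w = 0.44
Weighted average = (0.07·37.0 + 0.32·18.0 + 0.32·59.0 + 0.44·18.4) / (0.07 + 0.32 + 0.32 + 0.44)
  = 35.3260 / 1.1500 = 30.72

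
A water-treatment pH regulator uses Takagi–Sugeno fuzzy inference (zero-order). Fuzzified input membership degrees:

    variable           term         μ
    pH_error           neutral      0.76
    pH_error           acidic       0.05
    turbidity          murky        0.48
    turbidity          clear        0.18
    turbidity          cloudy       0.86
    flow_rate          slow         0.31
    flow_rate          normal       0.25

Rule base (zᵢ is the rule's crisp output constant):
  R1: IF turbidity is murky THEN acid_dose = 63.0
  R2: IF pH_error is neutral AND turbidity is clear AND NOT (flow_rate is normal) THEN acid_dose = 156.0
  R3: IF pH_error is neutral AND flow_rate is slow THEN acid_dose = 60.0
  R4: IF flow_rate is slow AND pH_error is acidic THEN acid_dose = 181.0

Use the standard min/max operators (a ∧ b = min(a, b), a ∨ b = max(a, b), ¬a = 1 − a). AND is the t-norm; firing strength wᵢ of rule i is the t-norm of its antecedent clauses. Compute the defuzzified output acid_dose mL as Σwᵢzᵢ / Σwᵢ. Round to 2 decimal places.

84.28

R1 (z=63.0): murky=0.48 → w = 0.48
R2 (z=156.0): neutral=0.76, clear=0.18, ¬normal=1−0.25=0.75; AND[min(a, b)] → w = 0.18
R3 (z=60.0): neutral=0.76, slow=0.31; AND[min(a, b)] → w = 0.31
R4 (z=181.0): slow=0.31, acidic=0.05; AND[min(a, b)] → w = 0.05
Weighted average = (0.48·63.0 + 0.18·156.0 + 0.31·60.0 + 0.05·181.0) / (0.48 + 0.18 + 0.31 + 0.05)
  = 85.9700 / 1.0200 = 84.28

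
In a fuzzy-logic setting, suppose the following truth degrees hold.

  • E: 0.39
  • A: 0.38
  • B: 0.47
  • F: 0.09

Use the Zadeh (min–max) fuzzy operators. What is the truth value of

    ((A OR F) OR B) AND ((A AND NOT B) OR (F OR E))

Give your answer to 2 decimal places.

0.39

A OR F = max(a, b) on (0.38, 0.09) = 0.38
(A OR F) OR B = max(a, b) on (0.38, 0.47) = 0.47
NOT B = 1 − 0.47 = 0.53
A AND NOT B = min(a, b) on (0.38, 0.53) = 0.38
F OR E = max(a, b) on (0.09, 0.39) = 0.39
(A AND NOT B) OR (F OR E) = max(a, b) on (0.38, 0.39) = 0.39
((A OR F) OR B) AND ((A AND NOT B) OR (F OR E)) = min(a, b) on (0.47, 0.39) = 0.39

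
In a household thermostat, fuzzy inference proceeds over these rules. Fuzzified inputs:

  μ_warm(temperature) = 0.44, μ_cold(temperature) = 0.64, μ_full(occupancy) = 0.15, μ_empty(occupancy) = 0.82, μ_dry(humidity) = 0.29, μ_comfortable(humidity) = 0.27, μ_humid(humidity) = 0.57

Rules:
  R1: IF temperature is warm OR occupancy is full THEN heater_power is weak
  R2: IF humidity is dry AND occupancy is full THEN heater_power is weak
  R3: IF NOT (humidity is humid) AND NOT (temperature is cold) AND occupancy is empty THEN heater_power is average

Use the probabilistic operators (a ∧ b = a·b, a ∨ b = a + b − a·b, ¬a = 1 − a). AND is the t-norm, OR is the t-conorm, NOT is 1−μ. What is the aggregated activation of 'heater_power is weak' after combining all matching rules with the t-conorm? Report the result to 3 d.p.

R1: warm=0.44, full=0.15; OR[a + b − a·b] → w = 0.5240
R2: dry=0.29, full=0.15; AND[a·b] → w = 0.0435
R3: ¬humid=1−0.57=0.43, ¬cold=1−0.64=0.36, empty=0.82; AND[a·b] → w = 0.1269
Rules with consequent 'weak': {R1, R2} → strengths 0.5240, 0.0435
Aggregate via t-conorm [a + b − a·b]: 0.5447

0.545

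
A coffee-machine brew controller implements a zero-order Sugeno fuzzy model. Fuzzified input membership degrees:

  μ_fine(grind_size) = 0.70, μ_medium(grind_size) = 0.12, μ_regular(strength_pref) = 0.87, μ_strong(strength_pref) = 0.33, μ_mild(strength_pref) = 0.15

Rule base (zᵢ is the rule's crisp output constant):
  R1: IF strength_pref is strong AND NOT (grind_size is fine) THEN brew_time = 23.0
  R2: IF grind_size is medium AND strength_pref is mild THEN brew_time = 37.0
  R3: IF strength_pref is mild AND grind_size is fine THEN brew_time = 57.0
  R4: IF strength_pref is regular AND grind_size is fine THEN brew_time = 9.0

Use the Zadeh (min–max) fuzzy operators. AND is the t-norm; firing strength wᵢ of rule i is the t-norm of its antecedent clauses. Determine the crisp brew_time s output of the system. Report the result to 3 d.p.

20.622

R1 (z=23.0): strong=0.33, ¬fine=1−0.70=0.30; AND[min(a, b)] → w = 0.30
R2 (z=37.0): medium=0.12, mild=0.15; AND[min(a, b)] → w = 0.12
R3 (z=57.0): mild=0.15, fine=0.70; AND[min(a, b)] → w = 0.15
R4 (z=9.0): regular=0.87, fine=0.70; AND[min(a, b)] → w = 0.70
Weighted average = (0.30·23.0 + 0.12·37.0 + 0.15·57.0 + 0.70·9.0) / (0.30 + 0.12 + 0.15 + 0.70)
  = 26.1900 / 1.2700 = 20.622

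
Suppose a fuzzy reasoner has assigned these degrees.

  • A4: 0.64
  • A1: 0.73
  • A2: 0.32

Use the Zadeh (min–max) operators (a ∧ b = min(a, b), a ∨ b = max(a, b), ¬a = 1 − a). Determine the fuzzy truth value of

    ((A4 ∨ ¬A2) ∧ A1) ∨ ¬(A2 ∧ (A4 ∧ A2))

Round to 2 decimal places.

¬A2 = 1 − 0.32 = 0.68
A4 ∨ ¬A2 = max(a, b) on (0.64, 0.68) = 0.68
(A4 ∨ ¬A2) ∧ A1 = min(a, b) on (0.68, 0.73) = 0.68
A4 ∧ A2 = min(a, b) on (0.64, 0.32) = 0.32
A2 ∧ (A4 ∧ A2) = min(a, b) on (0.32, 0.32) = 0.32
¬(A2 ∧ (A4 ∧ A2)) = 1 − 0.32 = 0.68
((A4 ∨ ¬A2) ∧ A1) ∨ ¬(A2 ∧ (A4 ∧ A2)) = max(a, b) on (0.68, 0.68) = 0.68

0.68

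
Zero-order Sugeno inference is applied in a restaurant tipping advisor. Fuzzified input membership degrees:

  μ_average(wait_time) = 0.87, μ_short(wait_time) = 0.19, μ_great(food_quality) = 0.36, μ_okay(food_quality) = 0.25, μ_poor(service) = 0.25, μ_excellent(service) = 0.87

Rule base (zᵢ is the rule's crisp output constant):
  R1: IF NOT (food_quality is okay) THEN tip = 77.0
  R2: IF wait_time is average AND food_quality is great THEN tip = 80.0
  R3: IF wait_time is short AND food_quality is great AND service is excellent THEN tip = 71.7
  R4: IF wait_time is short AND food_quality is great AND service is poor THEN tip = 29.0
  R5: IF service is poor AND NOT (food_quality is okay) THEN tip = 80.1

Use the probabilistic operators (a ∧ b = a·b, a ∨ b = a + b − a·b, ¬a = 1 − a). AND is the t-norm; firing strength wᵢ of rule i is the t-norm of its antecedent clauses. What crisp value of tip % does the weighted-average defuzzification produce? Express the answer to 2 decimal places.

R1 (z=77.0): ¬okay=1−0.25=0.75 → w = 0.7500
R2 (z=80.0): average=0.87, great=0.36; AND[a·b] → w = 0.3132
R3 (z=71.7): short=0.19, great=0.36, excellent=0.87; AND[a·b] → w = 0.0595
R4 (z=29.0): short=0.19, great=0.36, poor=0.25; AND[a·b] → w = 0.0171
R5 (z=80.1): poor=0.25, ¬okay=1−0.25=0.75; AND[a·b] → w = 0.1875
Weighted average = (0.7500·77.0 + 0.3132·80.0 + 0.0595·71.7 + 0.0171·29.0 + 0.1875·80.1) / (0.7500 + 0.3132 + 0.0595 + 0.0171 + 0.1875)
  = 102.5874 / 1.3273 = 77.29

77.29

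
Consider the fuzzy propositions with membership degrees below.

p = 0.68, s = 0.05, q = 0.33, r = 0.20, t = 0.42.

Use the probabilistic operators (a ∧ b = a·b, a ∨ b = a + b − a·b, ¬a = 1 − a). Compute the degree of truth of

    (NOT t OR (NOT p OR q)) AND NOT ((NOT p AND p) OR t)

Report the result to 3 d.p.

0.367

NOT t = 1 − 0.4200 = 0.5800
NOT p = 1 − 0.6800 = 0.3200
NOT p OR q = a + b − a·b on (0.3200, 0.3300) = 0.5444
NOT t OR (NOT p OR q) = a + b − a·b on (0.5800, 0.5444) = 0.8086
NOT p = 1 − 0.6800 = 0.3200
NOT p AND p = a·b on (0.3200, 0.6800) = 0.2176
(NOT p AND p) OR t = a + b − a·b on (0.2176, 0.4200) = 0.5462
NOT ((NOT p AND p) OR t) = 1 − 0.5462 = 0.4538
(NOT t OR (NOT p OR q)) AND NOT ((NOT p AND p) OR t) = a·b on (0.8086, 0.4538) = 0.3670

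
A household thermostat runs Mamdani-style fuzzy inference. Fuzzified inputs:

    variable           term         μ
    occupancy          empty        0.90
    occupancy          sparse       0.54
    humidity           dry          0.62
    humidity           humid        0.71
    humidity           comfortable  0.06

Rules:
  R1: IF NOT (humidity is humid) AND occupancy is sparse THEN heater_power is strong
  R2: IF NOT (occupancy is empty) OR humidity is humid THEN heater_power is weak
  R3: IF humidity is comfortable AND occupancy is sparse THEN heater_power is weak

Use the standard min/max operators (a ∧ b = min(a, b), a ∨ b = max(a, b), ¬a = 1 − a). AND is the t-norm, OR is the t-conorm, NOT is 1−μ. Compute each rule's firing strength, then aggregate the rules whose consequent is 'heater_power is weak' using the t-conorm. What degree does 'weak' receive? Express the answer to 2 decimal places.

R1: ¬humid=1−0.71=0.29, sparse=0.54; AND[min(a, b)] → w = 0.29
R2: ¬empty=1−0.90=0.10, humid=0.71; OR[max(a, b)] → w = 0.71
R3: comfortable=0.06, sparse=0.54; AND[min(a, b)] → w = 0.06
Rules with consequent 'weak': {R2, R3} → strengths 0.71, 0.06
Aggregate via t-conorm [max(a, b)]: 0.71

0.71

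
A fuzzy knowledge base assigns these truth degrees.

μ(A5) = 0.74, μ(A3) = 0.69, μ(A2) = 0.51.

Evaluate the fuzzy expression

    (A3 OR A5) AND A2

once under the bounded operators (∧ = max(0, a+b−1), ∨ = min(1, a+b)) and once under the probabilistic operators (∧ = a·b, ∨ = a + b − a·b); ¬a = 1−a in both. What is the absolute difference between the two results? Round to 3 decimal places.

0.041

Under bounded:
  A3 OR A5 = min(1, a+b) on (0.69, 0.74) = 1.00
  (A3 OR A5) AND A2 = max(0, a+b−1) on (1.00, 0.51) = 0.51
  → value = 0.5100
Under probabilistic:
  A3 OR A5 = a + b − a·b on (0.6900, 0.7400) = 0.9194
  (A3 OR A5) AND A2 = a·b on (0.9194, 0.5100) = 0.4689
  → value = 0.4689
|0.5100 − 0.4689| = 0.041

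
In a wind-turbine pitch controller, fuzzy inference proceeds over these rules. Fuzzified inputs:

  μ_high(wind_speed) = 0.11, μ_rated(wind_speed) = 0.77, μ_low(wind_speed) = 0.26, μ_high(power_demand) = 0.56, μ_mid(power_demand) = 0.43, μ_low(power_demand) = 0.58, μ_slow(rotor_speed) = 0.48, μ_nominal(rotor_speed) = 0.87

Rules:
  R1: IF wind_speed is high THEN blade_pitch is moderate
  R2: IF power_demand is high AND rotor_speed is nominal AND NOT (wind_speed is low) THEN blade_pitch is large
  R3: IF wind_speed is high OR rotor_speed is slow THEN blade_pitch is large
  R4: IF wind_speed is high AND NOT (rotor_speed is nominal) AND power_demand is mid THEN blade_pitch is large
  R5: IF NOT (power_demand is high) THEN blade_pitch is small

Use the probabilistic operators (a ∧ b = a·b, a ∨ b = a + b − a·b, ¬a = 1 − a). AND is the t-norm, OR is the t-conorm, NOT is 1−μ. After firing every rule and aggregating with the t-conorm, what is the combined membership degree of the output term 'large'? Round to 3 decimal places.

R1: high=0.11 → w = 0.1100
R2: high=0.56, nominal=0.87, ¬low=1−0.26=0.74; AND[a·b] → w = 0.3605
R3: high=0.11, slow=0.48; OR[a + b − a·b] → w = 0.5372
R4: high=0.11, ¬nominal=1−0.87=0.13, mid=0.43; AND[a·b] → w = 0.0061
R5: ¬high=1−0.56=0.44 → w = 0.4400
Rules with consequent 'large': {R2, R3, R4} → strengths 0.3605, 0.5372, 0.0061
Aggregate via t-conorm [a + b − a·b]: 0.7059

0.706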